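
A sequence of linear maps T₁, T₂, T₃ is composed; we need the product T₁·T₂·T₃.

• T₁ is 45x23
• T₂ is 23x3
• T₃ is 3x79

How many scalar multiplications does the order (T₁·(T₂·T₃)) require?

87216

(T₂·T₃): 23×3 by 3×79 → 23×79, cost 23·3·79 = 5451
(T₁·(T₂·T₃)): 45×23 by 23×79 → 45×79, cost 45·23·79 = 81765; cumulative 87216
Total: 87216 scalar multiplications.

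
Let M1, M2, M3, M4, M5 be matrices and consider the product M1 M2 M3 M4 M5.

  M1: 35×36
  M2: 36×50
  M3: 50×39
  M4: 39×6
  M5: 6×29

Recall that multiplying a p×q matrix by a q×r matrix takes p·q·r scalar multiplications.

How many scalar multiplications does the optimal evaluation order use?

36150

Adjacent pairs: M1M2 = 35·36·50 = 63000; M2M3 = 36·50·39 = 70200; M3M4 = 50·39·6 = 11700; M4M5 = 39·6·29 = 6786.
Length 3: M1..M3: k=1: 0+70200+35·36·39=119340; k=2: 63000+0+35·50·39=131250 → min 119340 | M2..M4: k=2: 0+11700+36·50·6=22500; k=3: 70200+0+36·39·6=78624 → min 22500 | M3..M5: k=3: 0+6786+50·39·29=63336; k=4: 11700+0+50·6·29=20400 → min 20400.
Length 4: M1..M4: k=1: 0+22500+35·36·6=30060; k=2: 63000+11700+35·50·6=85200; k=3: 119340+0+35·39·6=127530 → min 30060 | M2..M5: k=2: 0+20400+36·50·29=72600; k=3: 70200+6786+36·39·29=117702; k=4: 22500+0+36·6·29=28764 → min 28764.
Length 5: M1..M5: k=1: 0+28764+35·36·29=65304; k=2: 63000+20400+35·50·29=134150; k=3: 119340+6786+35·39·29=165711; k=4: 30060+0+35·6·29=36150 → min 36150.
Optimal order: ((M1 (M2 (M3 M4))) M5) with cost 36150.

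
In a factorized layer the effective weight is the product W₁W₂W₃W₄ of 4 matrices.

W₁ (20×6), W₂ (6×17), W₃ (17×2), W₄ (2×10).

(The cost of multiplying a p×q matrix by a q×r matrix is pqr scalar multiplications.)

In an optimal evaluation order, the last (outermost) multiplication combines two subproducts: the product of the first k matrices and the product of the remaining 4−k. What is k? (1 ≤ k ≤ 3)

Adjacent pairs: W₁W₂ = 20·6·17 = 2040; W₂W₃ = 6·17·2 = 204; W₃W₄ = 17·2·10 = 340.
Length 3: W₁..W₃: k=1: 0+204+20·6·2=444; k=2: 2040+0+20·17·2=2720 → min 444 | W₂..W₄: k=2: 0+340+6·17·10=1360; k=3: 204+0+6·2·10=324 → min 324.
Top-level splits: k=1: (W₁..W₁)·(W₂..W₄) → 0+324+20·6·10 = 1524; k=2: (W₁..W₂)·(W₃..W₄) → 2040+340+20·17·10 = 5780; k=3: (W₁..W₃)·(W₄..W₄) → 444+0+20·2·10 = 844.
Best split is after W₃, i.e. k = 3.

3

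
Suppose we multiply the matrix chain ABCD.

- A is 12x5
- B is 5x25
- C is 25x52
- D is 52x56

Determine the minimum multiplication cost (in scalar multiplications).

24420

Adjacent pairs: AB = 12·5·25 = 1500; BC = 5·25·52 = 6500; CD = 25·52·56 = 72800.
Length 3: A..C: k=1: 0+6500+12·5·52=9620; k=2: 1500+0+12·25·52=17100 → min 9620 | B..D: k=2: 0+72800+5·25·56=79800; k=3: 6500+0+5·52·56=21060 → min 21060.
Length 4: A..D: k=1: 0+21060+12·5·56=24420; k=2: 1500+72800+12·25·56=91100; k=3: 9620+0+12·52·56=44564 → min 24420.
Optimal order: (A((BC)D)) with cost 24420.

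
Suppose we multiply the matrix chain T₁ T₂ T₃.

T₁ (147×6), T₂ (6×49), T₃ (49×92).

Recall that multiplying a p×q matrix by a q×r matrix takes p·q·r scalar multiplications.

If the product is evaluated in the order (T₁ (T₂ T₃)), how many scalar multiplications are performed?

(T₂ T₃): 6×49 by 49×92 → 6×92, cost 6·49·92 = 27048
(T₁ (T₂ T₃)): 147×6 by 6×92 → 147×92, cost 147·6·92 = 81144; cumulative 108192
Total: 108192 scalar multiplications.

108192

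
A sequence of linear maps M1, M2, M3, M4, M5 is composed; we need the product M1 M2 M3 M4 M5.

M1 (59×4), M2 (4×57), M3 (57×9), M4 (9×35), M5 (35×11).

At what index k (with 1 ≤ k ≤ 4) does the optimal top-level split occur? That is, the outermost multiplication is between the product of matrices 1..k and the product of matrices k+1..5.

Adjacent pairs: M1M2 = 59·4·57 = 13452; M2M3 = 4·57·9 = 2052; M3M4 = 57·9·35 = 17955; M4M5 = 9·35·11 = 3465.
Length 3: M1..M3: k=1: 0+2052+59·4·9=4176; k=2: 13452+0+59·57·9=43719 → min 4176 | M2..M4: k=2: 0+17955+4·57·35=25935; k=3: 2052+0+4·9·35=3312 → min 3312 | M3..M5: k=3: 0+3465+57·9·11=9108; k=4: 17955+0+57·35·11=39900 → min 9108.
Length 4: M1..M4: k=1: 0+3312+59·4·35=11572; k=2: 13452+17955+59·57·35=149112; k=3: 4176+0+59·9·35=22761 → min 11572 | M2..M5: k=2: 0+9108+4·57·11=11616; k=3: 2052+3465+4·9·11=5913; k=4: 3312+0+4·35·11=4852 → min 4852.
Top-level splits: k=1: (M1..M1)·(M2..M5) → 0+4852+59·4·11 = 7448; k=2: (M1..M2)·(M3..M5) → 13452+9108+59·57·11 = 59553; k=3: (M1..M3)·(M4..M5) → 4176+3465+59·9·11 = 13482; k=4: (M1..M4)·(M5..M5) → 11572+0+59·35·11 = 34287.
Best split is after M1, i.e. k = 1.

1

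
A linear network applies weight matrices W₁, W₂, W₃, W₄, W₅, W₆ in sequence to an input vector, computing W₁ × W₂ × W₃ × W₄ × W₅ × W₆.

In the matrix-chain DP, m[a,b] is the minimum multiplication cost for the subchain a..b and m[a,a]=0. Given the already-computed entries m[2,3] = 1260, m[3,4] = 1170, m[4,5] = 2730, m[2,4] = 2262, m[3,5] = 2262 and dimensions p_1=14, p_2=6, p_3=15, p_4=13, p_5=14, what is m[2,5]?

m[2,5] = min over k∈[2,4] of m[2,k]+m[k+1,5]+p_{1}·p_k·p_{5}.
k=2: 0 + 2262 + 14·6·14 = 3438; k=3: 1260 + 2730 + 14·15·14 = 6930; k=4: 2262 + 0 + 14·13·14 = 4810.
Minimum: 3438 at k=2.

3438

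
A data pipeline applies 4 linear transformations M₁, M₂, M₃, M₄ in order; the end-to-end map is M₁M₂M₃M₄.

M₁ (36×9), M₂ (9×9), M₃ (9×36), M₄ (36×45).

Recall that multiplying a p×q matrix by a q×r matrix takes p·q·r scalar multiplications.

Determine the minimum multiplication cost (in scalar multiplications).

32076

Adjacent pairs: M₁M₂ = 36·9·9 = 2916; M₂M₃ = 9·9·36 = 2916; M₃M₄ = 9·36·45 = 14580.
Length 3: M₁..M₃: k=1: 0+2916+36·9·36=14580; k=2: 2916+0+36·9·36=14580 → min 14580 | M₂..M₄: k=2: 0+14580+9·9·45=18225; k=3: 2916+0+9·36·45=17496 → min 17496.
Length 4: M₁..M₄: k=1: 0+17496+36·9·45=32076; k=2: 2916+14580+36·9·45=32076; k=3: 14580+0+36·36·45=72900 → min 32076.
Optimal order: (M₁((M₂M₃)M₄)) with cost 32076.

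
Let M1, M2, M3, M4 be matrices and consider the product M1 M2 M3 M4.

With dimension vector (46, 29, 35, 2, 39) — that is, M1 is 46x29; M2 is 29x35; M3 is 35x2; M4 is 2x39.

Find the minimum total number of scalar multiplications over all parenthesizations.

Adjacent pairs: M1M2 = 46·29·35 = 46690; M2M3 = 29·35·2 = 2030; M3M4 = 35·2·39 = 2730.
Length 3: M1..M3: k=1: 0+2030+46·29·2=4698; k=2: 46690+0+46·35·2=49910 → min 4698 | M2..M4: k=2: 0+2730+29·35·39=42315; k=3: 2030+0+29·2·39=4292 → min 4292.
Length 4: M1..M4: k=1: 0+4292+46·29·39=56318; k=2: 46690+2730+46·35·39=112210; k=3: 4698+0+46·2·39=8286 → min 8286.
Optimal order: ((M1 (M2 M3)) M4) with cost 8286.

8286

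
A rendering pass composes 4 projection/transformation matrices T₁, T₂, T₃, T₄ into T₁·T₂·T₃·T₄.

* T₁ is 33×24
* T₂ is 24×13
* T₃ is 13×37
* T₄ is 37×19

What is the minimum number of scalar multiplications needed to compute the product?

27586

Adjacent pairs: T₁T₂ = 33·24·13 = 10296; T₂T₃ = 24·13·37 = 11544; T₃T₄ = 13·37·19 = 9139.
Length 3: T₁..T₃: k=1: 0+11544+33·24·37=40848; k=2: 10296+0+33·13·37=26169 → min 26169 | T₂..T₄: k=2: 0+9139+24·13·19=15067; k=3: 11544+0+24·37·19=28416 → min 15067.
Length 4: T₁..T₄: k=1: 0+15067+33·24·19=30115; k=2: 10296+9139+33·13·19=27586; k=3: 26169+0+33·37·19=49368 → min 27586.
Optimal order: ((T₁·T₂)·(T₃·T₄)) with cost 27586.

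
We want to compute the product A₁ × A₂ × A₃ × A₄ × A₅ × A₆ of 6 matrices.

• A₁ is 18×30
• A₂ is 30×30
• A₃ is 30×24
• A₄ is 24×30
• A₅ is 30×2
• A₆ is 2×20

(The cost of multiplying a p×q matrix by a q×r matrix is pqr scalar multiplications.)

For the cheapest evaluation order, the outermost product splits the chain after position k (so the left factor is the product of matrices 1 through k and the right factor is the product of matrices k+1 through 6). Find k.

5

Adjacent pairs: A₁A₂ = 18·30·30 = 16200; A₂A₃ = 30·30·24 = 21600; A₃A₄ = 30·24·30 = 21600; A₄A₅ = 24·30·2 = 1440; A₅A₆ = 30·2·20 = 1200.
Length 3: A₁..A₃: k=1: 0+21600+18·30·24=34560; k=2: 16200+0+18·30·24=29160 → min 29160 | A₂..A₄: k=2: 0+21600+30·30·30=48600; k=3: 21600+0+30·24·30=43200 → min 43200 | A₃..A₅: k=3: 0+1440+30·24·2=2880; k=4: 21600+0+30·30·2=23400 → min 2880 | A₄..A₆: k=4: 0+1200+24·30·20=15600; k=5: 1440+0+24·2·20=2400 → min 2400.
Length 4: A₁..A₄: k=1: 0+43200+18·30·30=59400; k=2: 16200+21600+18·30·30=54000; k=3: 29160+0+18·24·30=42120 → min 42120 | A₂..A₅: k=2: 0+2880+30·30·2=4680; k=3: 21600+1440+30·24·2=24480; k=4: 43200+0+30·30·2=45000 → min 4680 | A₃..A₆: k=3: 0+2400+30·24·20=16800; k=4: 21600+1200+30·30·20=40800; k=5: 2880+0+30·2·20=4080 → min 4080.
Length 5: A₁..A₅: k=1: 0+4680+18·30·2=5760; k=2: 16200+2880+18·30·2=20160; k=3: 29160+1440+18·24·2=31464; k=4: 42120+0+18·30·2=43200 → min 5760 | A₂..A₆: k=2: 0+4080+30·30·20=22080; k=3: 21600+2400+30·24·20=38400; k=4: 43200+1200+30·30·20=62400; k=5: 4680+0+30·2·20=5880 → min 5880.
Top-level splits: k=1: (A₁..A₁)·(A₂..A₆) → 0+5880+18·30·20 = 16680; k=2: (A₁..A₂)·(A₃..A₆) → 16200+4080+18·30·20 = 31080; k=3: (A₁..A₃)·(A₄..A₆) → 29160+2400+18·24·20 = 40200; k=4: (A₁..A₄)·(A₅..A₆) → 42120+1200+18·30·20 = 54120; k=5: (A₁..A₅)·(A₆..A₆) → 5760+0+18·2·20 = 6480.
Best split is after A₅, i.e. k = 5.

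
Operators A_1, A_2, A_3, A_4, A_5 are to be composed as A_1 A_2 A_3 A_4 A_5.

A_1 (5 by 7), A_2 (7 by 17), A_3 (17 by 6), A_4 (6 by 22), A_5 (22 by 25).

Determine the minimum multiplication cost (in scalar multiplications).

Adjacent pairs: A_1A_2 = 5·7·17 = 595; A_2A_3 = 7·17·6 = 714; A_3A_4 = 17·6·22 = 2244; A_4A_5 = 6·22·25 = 3300.
Length 3: A_1..A_3: k=1: 0+714+5·7·6=924; k=2: 595+0+5·17·6=1105 → min 924 | A_2..A_4: k=2: 0+2244+7·17·22=4862; k=3: 714+0+7·6·22=1638 → min 1638 | A_3..A_5: k=3: 0+3300+17·6·25=5850; k=4: 2244+0+17·22·25=11594 → min 5850.
Length 4: A_1..A_4: k=1: 0+1638+5·7·22=2408; k=2: 595+2244+5·17·22=4709; k=3: 924+0+5·6·22=1584 → min 1584 | A_2..A_5: k=2: 0+5850+7·17·25=8825; k=3: 714+3300+7·6·25=5064; k=4: 1638+0+7·22·25=5488 → min 5064.
Length 5: A_1..A_5: k=1: 0+5064+5·7·25=5939; k=2: 595+5850+5·17·25=8570; k=3: 924+3300+5·6·25=4974; k=4: 1584+0+5·22·25=4334 → min 4334.
Optimal order: (((A_1 (A_2 A_3)) A_4) A_5) with cost 4334.

4334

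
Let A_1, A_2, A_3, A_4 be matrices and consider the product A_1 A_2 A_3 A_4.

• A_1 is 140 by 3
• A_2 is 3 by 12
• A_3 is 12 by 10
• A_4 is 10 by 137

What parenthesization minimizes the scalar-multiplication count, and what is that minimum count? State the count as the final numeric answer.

Adjacent pairs: A_1A_2 = 140·3·12 = 5040; A_2A_3 = 3·12·10 = 360; A_3A_4 = 12·10·137 = 16440.
Length 3: A_1..A_3: k=1: 0+360+140·3·10=4560; k=2: 5040+0+140·12·10=21840 → min 4560 | A_2..A_4: k=2: 0+16440+3·12·137=21372; k=3: 360+0+3·10·137=4470 → min 4470.
Length 4: A_1..A_4: k=1: 0+4470+140·3·137=62010; k=2: 5040+16440+140·12·137=251640; k=3: 4560+0+140·10·137=196360 → min 62010.
Optimal parenthesization: (A_1 ((A_2 A_3) A_4)) with cost 62010.

62010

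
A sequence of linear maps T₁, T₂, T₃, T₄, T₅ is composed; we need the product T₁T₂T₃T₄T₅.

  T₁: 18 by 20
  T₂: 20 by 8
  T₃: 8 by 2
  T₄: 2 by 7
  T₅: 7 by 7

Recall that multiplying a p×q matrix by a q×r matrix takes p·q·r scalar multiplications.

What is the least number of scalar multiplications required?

Adjacent pairs: T₁T₂ = 18·20·8 = 2880; T₂T₃ = 20·8·2 = 320; T₃T₄ = 8·2·7 = 112; T₄T₅ = 2·7·7 = 98.
Length 3: T₁..T₃: k=1: 0+320+18·20·2=1040; k=2: 2880+0+18·8·2=3168 → min 1040 | T₂..T₄: k=2: 0+112+20·8·7=1232; k=3: 320+0+20·2·7=600 → min 600 | T₃..T₅: k=3: 0+98+8·2·7=210; k=4: 112+0+8·7·7=504 → min 210.
Length 4: T₁..T₄: k=1: 0+600+18·20·7=3120; k=2: 2880+112+18·8·7=4000; k=3: 1040+0+18·2·7=1292 → min 1292 | T₂..T₅: k=2: 0+210+20·8·7=1330; k=3: 320+98+20·2·7=698; k=4: 600+0+20·7·7=1580 → min 698.
Length 5: T₁..T₅: k=1: 0+698+18·20·7=3218; k=2: 2880+210+18·8·7=4098; k=3: 1040+98+18·2·7=1390; k=4: 1292+0+18·7·7=2174 → min 1390.
Optimal order: ((T₁(T₂T₃))(T₄T₅)) with cost 1390.

1390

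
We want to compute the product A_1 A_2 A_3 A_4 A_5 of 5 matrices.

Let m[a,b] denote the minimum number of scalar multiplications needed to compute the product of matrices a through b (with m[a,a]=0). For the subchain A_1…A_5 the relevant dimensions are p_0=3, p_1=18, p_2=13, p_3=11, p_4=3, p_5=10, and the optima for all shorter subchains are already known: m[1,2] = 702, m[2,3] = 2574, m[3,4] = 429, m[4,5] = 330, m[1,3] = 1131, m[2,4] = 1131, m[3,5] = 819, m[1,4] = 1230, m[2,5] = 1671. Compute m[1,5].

1320

m[1,5] = min over k∈[1,4] of m[1,k]+m[k+1,5]+p_{0}·p_k·p_{5}.
k=1: 0 + 1671 + 3·18·10 = 2211; k=2: 702 + 819 + 3·13·10 = 1911; k=3: 1131 + 330 + 3·11·10 = 1791; k=4: 1230 + 0 + 3·3·10 = 1320.
Minimum: 1320 at k=4.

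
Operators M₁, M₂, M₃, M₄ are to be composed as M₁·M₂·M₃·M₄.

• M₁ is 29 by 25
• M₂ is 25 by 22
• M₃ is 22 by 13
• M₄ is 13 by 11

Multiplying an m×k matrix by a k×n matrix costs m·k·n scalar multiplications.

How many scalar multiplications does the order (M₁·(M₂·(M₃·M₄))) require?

17171

(M₃·M₄): 22×13 by 13×11 → 22×11, cost 22·13·11 = 3146
(M₂·(M₃·M₄)): 25×22 by 22×11 → 25×11, cost 25·22·11 = 6050; cumulative 9196
(M₁·(M₂·(M₃·M₄))): 29×25 by 25×11 → 29×11, cost 29·25·11 = 7975; cumulative 17171
Total: 17171 scalar multiplications.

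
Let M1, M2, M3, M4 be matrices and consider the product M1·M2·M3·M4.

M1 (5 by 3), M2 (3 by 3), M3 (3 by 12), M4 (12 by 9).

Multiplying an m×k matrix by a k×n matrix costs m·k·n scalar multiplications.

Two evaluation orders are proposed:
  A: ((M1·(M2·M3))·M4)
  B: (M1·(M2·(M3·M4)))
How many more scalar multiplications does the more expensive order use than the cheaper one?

Order A = ((M1·(M2·M3))·M4): (M2·M3): 3×3 by 3×12 → 3×12, cost 3·3·12 = 108; (M1·(M2·M3)): 5×3 by 3×12 → 5×12, cost 5·3·12 = 180; cumulative 288; ((M1·(M2·M3))·M4): 5×12 by 12×9 → 5×9, cost 5·12·9 = 540; cumulative 828. Total 828.
Order B = (M1·(M2·(M3·M4))): (M3·M4): 3×12 by 12×9 → 3×9, cost 3·12·9 = 324; (M2·(M3·M4)): 3×3 by 3×9 → 3×9, cost 3·3·9 = 81; cumulative 405; (M1·(M2·(M3·M4))): 5×3 by 3×9 → 5×9, cost 5·3·9 = 135; cumulative 540. Total 540.
Difference: |828 − 540| = 288.

288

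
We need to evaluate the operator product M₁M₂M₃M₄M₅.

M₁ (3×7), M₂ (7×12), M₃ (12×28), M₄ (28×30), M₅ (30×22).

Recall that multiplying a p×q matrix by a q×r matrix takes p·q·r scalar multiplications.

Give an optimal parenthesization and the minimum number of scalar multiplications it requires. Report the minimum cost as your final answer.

Adjacent pairs: M₁M₂ = 3·7·12 = 252; M₂M₃ = 7·12·28 = 2352; M₃M₄ = 12·28·30 = 10080; M₄M₅ = 28·30·22 = 18480.
Length 3: M₁..M₃: k=1: 0+2352+3·7·28=2940; k=2: 252+0+3·12·28=1260 → min 1260 | M₂..M₄: k=2: 0+10080+7·12·30=12600; k=3: 2352+0+7·28·30=8232 → min 8232 | M₃..M₅: k=3: 0+18480+12·28·22=25872; k=4: 10080+0+12·30·22=18000 → min 18000.
Length 4: M₁..M₄: k=1: 0+8232+3·7·30=8862; k=2: 252+10080+3·12·30=11412; k=3: 1260+0+3·28·30=3780 → min 3780 | M₂..M₅: k=2: 0+18000+7·12·22=19848; k=3: 2352+18480+7·28·22=25144; k=4: 8232+0+7·30·22=12852 → min 12852.
Length 5: M₁..M₅: k=1: 0+12852+3·7·22=13314; k=2: 252+18000+3·12·22=19044; k=3: 1260+18480+3·28·22=21588; k=4: 3780+0+3·30·22=5760 → min 5760.
Optimal parenthesization: ((((M₁M₂)M₃)M₄)M₅) with cost 5760.

5760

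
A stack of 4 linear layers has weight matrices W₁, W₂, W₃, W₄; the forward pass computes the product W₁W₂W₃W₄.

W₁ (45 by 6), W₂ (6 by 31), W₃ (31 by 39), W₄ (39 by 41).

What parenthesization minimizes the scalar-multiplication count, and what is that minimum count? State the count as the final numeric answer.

Adjacent pairs: W₁W₂ = 45·6·31 = 8370; W₂W₃ = 6·31·39 = 7254; W₃W₄ = 31·39·41 = 49569.
Length 3: W₁..W₃: k=1: 0+7254+45·6·39=17784; k=2: 8370+0+45·31·39=62775 → min 17784 | W₂..W₄: k=2: 0+49569+6·31·41=57195; k=3: 7254+0+6·39·41=16848 → min 16848.
Length 4: W₁..W₄: k=1: 0+16848+45·6·41=27918; k=2: 8370+49569+45·31·41=115134; k=3: 17784+0+45·39·41=89739 → min 27918.
Optimal parenthesization: (W₁((W₂W₃)W₄)) with cost 27918.

27918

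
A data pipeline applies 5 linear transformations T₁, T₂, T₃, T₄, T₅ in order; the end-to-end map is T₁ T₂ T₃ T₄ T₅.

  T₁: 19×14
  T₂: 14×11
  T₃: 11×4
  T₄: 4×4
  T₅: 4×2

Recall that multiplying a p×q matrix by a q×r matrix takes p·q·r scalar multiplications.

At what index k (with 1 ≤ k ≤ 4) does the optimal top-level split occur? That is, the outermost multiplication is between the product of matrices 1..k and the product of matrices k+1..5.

Adjacent pairs: T₁T₂ = 19·14·11 = 2926; T₂T₃ = 14·11·4 = 616; T₃T₄ = 11·4·4 = 176; T₄T₅ = 4·4·2 = 32.
Length 3: T₁..T₃: k=1: 0+616+19·14·4=1680; k=2: 2926+0+19·11·4=3762 → min 1680 | T₂..T₄: k=2: 0+176+14·11·4=792; k=3: 616+0+14·4·4=840 → min 792 | T₃..T₅: k=3: 0+32+11·4·2=120; k=4: 176+0+11·4·2=264 → min 120.
Length 4: T₁..T₄: k=1: 0+792+19·14·4=1856; k=2: 2926+176+19·11·4=3938; k=3: 1680+0+19·4·4=1984 → min 1856 | T₂..T₅: k=2: 0+120+14·11·2=428; k=3: 616+32+14·4·2=760; k=4: 792+0+14·4·2=904 → min 428.
Top-level splits: k=1: (T₁..T₁)·(T₂..T₅) → 0+428+19·14·2 = 960; k=2: (T₁..T₂)·(T₃..T₅) → 2926+120+19·11·2 = 3464; k=3: (T₁..T₃)·(T₄..T₅) → 1680+32+19·4·2 = 1864; k=4: (T₁..T₄)·(T₅..T₅) → 1856+0+19·4·2 = 2008.
Best split is after T₁, i.e. k = 1.

1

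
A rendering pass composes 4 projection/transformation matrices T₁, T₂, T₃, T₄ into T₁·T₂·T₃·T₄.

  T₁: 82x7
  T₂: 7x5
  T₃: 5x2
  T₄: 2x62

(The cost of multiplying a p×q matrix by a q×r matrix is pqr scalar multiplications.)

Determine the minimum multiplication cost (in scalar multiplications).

Adjacent pairs: T₁T₂ = 82·7·5 = 2870; T₂T₃ = 7·5·2 = 70; T₃T₄ = 5·2·62 = 620.
Length 3: T₁..T₃: k=1: 0+70+82·7·2=1218; k=2: 2870+0+82·5·2=3690 → min 1218 | T₂..T₄: k=2: 0+620+7·5·62=2790; k=3: 70+0+7·2·62=938 → min 938.
Length 4: T₁..T₄: k=1: 0+938+82·7·62=36526; k=2: 2870+620+82·5·62=28910; k=3: 1218+0+82·2·62=11386 → min 11386.
Optimal order: ((T₁·(T₂·T₃))·T₄) with cost 11386.

11386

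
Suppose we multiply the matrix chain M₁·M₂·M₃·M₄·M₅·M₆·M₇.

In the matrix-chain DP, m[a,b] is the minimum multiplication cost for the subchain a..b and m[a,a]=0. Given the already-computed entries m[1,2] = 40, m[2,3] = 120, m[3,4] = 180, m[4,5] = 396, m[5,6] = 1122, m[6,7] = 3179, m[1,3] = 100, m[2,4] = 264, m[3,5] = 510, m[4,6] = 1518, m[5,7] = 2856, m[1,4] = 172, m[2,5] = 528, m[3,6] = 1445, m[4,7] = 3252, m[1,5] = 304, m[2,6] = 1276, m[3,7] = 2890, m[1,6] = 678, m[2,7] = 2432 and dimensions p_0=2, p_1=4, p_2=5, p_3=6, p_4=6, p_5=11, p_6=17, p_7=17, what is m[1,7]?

1256

m[1,7] = min over k∈[1,6] of m[1,k]+m[k+1,7]+p_{0}·p_k·p_{7}.
k=1: 0 + 2432 + 2·4·17 = 2568; k=2: 40 + 2890 + 2·5·17 = 3100; k=3: 100 + 3252 + 2·6·17 = 3556; k=4: 172 + 2856 + 2·6·17 = 3232; k=5: 304 + 3179 + 2·11·17 = 3857; k=6: 678 + 0 + 2·17·17 = 1256.
Minimum: 1256 at k=6.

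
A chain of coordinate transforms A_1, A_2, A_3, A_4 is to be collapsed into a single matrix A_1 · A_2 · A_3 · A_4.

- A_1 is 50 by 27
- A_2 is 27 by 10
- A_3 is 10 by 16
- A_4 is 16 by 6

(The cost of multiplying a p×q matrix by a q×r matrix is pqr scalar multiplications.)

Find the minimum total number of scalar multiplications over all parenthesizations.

Adjacent pairs: A_1A_2 = 50·27·10 = 13500; A_2A_3 = 27·10·16 = 4320; A_3A_4 = 10·16·6 = 960.
Length 3: A_1..A_3: k=1: 0+4320+50·27·16=25920; k=2: 13500+0+50·10·16=21500 → min 21500 | A_2..A_4: k=2: 0+960+27·10·6=2580; k=3: 4320+0+27·16·6=6912 → min 2580.
Length 4: A_1..A_4: k=1: 0+2580+50·27·6=10680; k=2: 13500+960+50·10·6=17460; k=3: 21500+0+50·16·6=26300 → min 10680.
Optimal order: (A_1 · (A_2 · (A_3 · A_4))) with cost 10680.

10680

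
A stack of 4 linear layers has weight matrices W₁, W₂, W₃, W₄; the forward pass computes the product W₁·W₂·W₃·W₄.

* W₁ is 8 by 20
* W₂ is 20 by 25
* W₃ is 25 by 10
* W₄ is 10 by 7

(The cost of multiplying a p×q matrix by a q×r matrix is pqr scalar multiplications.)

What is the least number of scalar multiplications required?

Adjacent pairs: W₁W₂ = 8·20·25 = 4000; W₂W₃ = 20·25·10 = 5000; W₃W₄ = 25·10·7 = 1750.
Length 3: W₁..W₃: k=1: 0+5000+8·20·10=6600; k=2: 4000+0+8·25·10=6000 → min 6000 | W₂..W₄: k=2: 0+1750+20·25·7=5250; k=3: 5000+0+20·10·7=6400 → min 5250.
Length 4: W₁..W₄: k=1: 0+5250+8·20·7=6370; k=2: 4000+1750+8·25·7=7150; k=3: 6000+0+8·10·7=6560 → min 6370.
Optimal order: (W₁·(W₂·(W₃·W₄))) with cost 6370.

6370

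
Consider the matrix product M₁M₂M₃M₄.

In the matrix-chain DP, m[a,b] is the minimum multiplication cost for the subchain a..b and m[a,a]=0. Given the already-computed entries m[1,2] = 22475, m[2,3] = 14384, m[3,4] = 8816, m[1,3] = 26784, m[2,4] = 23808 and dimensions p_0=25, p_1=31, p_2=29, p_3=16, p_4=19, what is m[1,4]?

34384

m[1,4] = min over k∈[1,3] of m[1,k]+m[k+1,4]+p_{0}·p_k·p_{4}.
k=1: 0 + 23808 + 25·31·19 = 38533; k=2: 22475 + 8816 + 25·29·19 = 45066; k=3: 26784 + 0 + 25·16·19 = 34384.
Minimum: 34384 at k=3.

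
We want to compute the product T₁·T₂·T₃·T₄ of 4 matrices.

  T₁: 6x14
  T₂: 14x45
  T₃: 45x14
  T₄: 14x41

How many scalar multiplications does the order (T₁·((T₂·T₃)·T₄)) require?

20300

(T₂·T₃): 14×45 by 45×14 → 14×14, cost 14·45·14 = 8820
((T₂·T₃)·T₄): 14×14 by 14×41 → 14×41, cost 14·14·41 = 8036; cumulative 16856
(T₁·((T₂·T₃)·T₄)): 6×14 by 14×41 → 6×41, cost 6·14·41 = 3444; cumulative 20300
Total: 20300 scalar multiplications.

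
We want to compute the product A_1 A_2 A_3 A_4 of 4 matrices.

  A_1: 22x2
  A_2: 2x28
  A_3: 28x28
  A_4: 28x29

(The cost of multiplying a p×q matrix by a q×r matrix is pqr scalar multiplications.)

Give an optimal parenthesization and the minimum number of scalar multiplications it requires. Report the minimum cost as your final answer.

Adjacent pairs: A_1A_2 = 22·2·28 = 1232; A_2A_3 = 2·28·28 = 1568; A_3A_4 = 28·28·29 = 22736.
Length 3: A_1..A_3: k=1: 0+1568+22·2·28=2800; k=2: 1232+0+22·28·28=18480 → min 2800 | A_2..A_4: k=2: 0+22736+2·28·29=24360; k=3: 1568+0+2·28·29=3192 → min 3192.
Length 4: A_1..A_4: k=1: 0+3192+22·2·29=4468; k=2: 1232+22736+22·28·29=41832; k=3: 2800+0+22·28·29=20664 → min 4468.
Optimal parenthesization: (A_1 ((A_2 A_3) A_4)) with cost 4468.

4468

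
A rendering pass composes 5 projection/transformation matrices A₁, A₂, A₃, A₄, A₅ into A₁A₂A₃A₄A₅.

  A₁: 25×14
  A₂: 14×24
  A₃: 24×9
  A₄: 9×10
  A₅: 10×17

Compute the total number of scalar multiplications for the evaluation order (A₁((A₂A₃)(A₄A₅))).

12646

(A₂A₃): 14×24 by 24×9 → 14×9, cost 14·24·9 = 3024
(A₄A₅): 9×10 by 10×17 → 9×17, cost 9·10·17 = 1530
((A₂A₃)(A₄A₅)): 14×9 by 9×17 → 14×17, cost 14·9·17 = 2142; cumulative 6696
(A₁((A₂A₃)(A₄A₅))): 25×14 by 14×17 → 25×17, cost 25·14·17 = 5950; cumulative 12646
Total: 12646 scalar multiplications.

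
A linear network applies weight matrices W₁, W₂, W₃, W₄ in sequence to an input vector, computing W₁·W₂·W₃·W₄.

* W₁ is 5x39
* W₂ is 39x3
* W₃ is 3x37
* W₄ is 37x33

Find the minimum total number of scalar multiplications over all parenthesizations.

4743

Adjacent pairs: W₁W₂ = 5·39·3 = 585; W₂W₃ = 39·3·37 = 4329; W₃W₄ = 3·37·33 = 3663.
Length 3: W₁..W₃: k=1: 0+4329+5·39·37=11544; k=2: 585+0+5·3·37=1140 → min 1140 | W₂..W₄: k=2: 0+3663+39·3·33=7524; k=3: 4329+0+39·37·33=51948 → min 7524.
Length 4: W₁..W₄: k=1: 0+7524+5·39·33=13959; k=2: 585+3663+5·3·33=4743; k=3: 1140+0+5·37·33=7245 → min 4743.
Optimal order: ((W₁·W₂)·(W₃·W₄)) with cost 4743.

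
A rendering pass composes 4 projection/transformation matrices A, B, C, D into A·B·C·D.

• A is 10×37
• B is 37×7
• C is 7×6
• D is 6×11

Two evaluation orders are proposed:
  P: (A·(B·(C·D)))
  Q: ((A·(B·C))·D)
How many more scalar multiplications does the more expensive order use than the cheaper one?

2947

Order P = (A·(B·(C·D))): (C·D): 7×6 by 6×11 → 7×11, cost 7·6·11 = 462; (B·(C·D)): 37×7 by 7×11 → 37×11, cost 37·7·11 = 2849; cumulative 3311; (A·(B·(C·D))): 10×37 by 37×11 → 10×11, cost 10·37·11 = 4070; cumulative 7381. Total 7381.
Order Q = ((A·(B·C))·D): (B·C): 37×7 by 7×6 → 37×6, cost 37·7·6 = 1554; (A·(B·C)): 10×37 by 37×6 → 10×6, cost 10·37·6 = 2220; cumulative 3774; ((A·(B·C))·D): 10×6 by 6×11 → 10×11, cost 10·6·11 = 660; cumulative 4434. Total 4434.
Difference: |7381 − 4434| = 2947.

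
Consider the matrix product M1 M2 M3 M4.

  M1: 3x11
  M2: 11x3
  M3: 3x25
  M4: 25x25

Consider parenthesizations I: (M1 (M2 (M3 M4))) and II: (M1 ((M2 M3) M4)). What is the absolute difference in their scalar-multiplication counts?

5000

Order I = (M1 (M2 (M3 M4))): (M3 M4): 3×25 by 25×25 → 3×25, cost 3·25·25 = 1875; (M2 (M3 M4)): 11×3 by 3×25 → 11×25, cost 11·3·25 = 825; cumulative 2700; (M1 (M2 (M3 M4))): 3×11 by 11×25 → 3×25, cost 3·11·25 = 825; cumulative 3525. Total 3525.
Order II = (M1 ((M2 M3) M4)): (M2 M3): 11×3 by 3×25 → 11×25, cost 11·3·25 = 825; ((M2 M3) M4): 11×25 by 25×25 → 11×25, cost 11·25·25 = 6875; cumulative 7700; (M1 ((M2 M3) M4)): 3×11 by 11×25 → 3×25, cost 3·11·25 = 825; cumulative 8525. Total 8525.
Difference: |3525 − 8525| = 5000.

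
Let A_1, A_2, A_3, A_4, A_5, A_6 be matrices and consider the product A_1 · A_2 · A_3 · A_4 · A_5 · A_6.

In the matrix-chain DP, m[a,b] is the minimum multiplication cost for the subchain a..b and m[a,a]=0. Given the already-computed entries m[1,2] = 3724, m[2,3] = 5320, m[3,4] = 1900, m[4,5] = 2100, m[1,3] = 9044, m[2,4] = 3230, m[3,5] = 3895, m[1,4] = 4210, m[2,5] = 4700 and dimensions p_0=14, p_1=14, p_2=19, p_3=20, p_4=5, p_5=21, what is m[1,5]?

m[1,5] = min over k∈[1,4] of m[1,k]+m[k+1,5]+p_{0}·p_k·p_{5}.
k=1: 0 + 4700 + 14·14·21 = 8816; k=2: 3724 + 3895 + 14·19·21 = 13205; k=3: 9044 + 2100 + 14·20·21 = 17024; k=4: 4210 + 0 + 14·5·21 = 5680.
Minimum: 5680 at k=4.

5680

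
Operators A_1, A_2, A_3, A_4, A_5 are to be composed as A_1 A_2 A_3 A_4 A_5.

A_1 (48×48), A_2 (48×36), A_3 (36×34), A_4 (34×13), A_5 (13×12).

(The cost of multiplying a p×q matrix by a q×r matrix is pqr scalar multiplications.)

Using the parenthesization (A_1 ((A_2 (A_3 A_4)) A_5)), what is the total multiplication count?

73512

(A_3 A_4): 36×34 by 34×13 → 36×13, cost 36·34·13 = 15912
(A_2 (A_3 A_4)): 48×36 by 36×13 → 48×13, cost 48·36·13 = 22464; cumulative 38376
((A_2 (A_3 A_4)) A_5): 48×13 by 13×12 → 48×12, cost 48·13·12 = 7488; cumulative 45864
(A_1 ((A_2 (A_3 A_4)) A_5)): 48×48 by 48×12 → 48×12, cost 48·48·12 = 27648; cumulative 73512
Total: 73512 scalar multiplications.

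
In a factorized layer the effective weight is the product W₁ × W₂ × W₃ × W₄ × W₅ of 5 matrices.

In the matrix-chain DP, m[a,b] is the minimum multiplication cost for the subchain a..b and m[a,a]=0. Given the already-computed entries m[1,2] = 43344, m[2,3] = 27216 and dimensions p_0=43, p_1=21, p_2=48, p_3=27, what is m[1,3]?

m[1,3] = min over k∈[1,2] of m[1,k]+m[k+1,3]+p_{0}·p_k·p_{3}.
k=1: 0 + 27216 + 43·21·27 = 51597; k=2: 43344 + 0 + 43·48·27 = 99072.
Minimum: 51597 at k=1.

51597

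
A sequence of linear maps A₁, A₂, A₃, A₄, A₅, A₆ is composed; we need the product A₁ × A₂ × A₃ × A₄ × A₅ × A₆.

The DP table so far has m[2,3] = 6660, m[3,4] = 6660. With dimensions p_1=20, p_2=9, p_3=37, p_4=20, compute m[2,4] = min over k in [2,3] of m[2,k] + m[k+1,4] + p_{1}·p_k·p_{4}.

m[2,4] = min over k∈[2,3] of m[2,k]+m[k+1,4]+p_{1}·p_k·p_{4}.
k=2: 0 + 6660 + 20·9·20 = 10260; k=3: 6660 + 0 + 20·37·20 = 21460.
Minimum: 10260 at k=2.

10260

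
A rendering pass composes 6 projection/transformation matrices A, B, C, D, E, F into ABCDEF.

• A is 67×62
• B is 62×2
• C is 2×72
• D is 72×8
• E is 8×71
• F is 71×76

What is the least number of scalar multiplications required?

Adjacent pairs: AB = 67·62·2 = 8308; BC = 62·2·72 = 8928; CD = 2·72·8 = 1152; DE = 72·8·71 = 40896; EF = 8·71·76 = 43168.
Length 3: A..C: k=1: 0+8928+67·62·72=308016; k=2: 8308+0+67·2·72=17956 → min 17956 | B..D: k=2: 0+1152+62·2·8=2144; k=3: 8928+0+62·72·8=44640 → min 2144 | C..E: k=3: 0+40896+2·72·71=51120; k=4: 1152+0+2·8·71=2288 → min 2288 | D..F: k=4: 0+43168+72·8·76=86944; k=5: 40896+0+72·71·76=429408 → min 86944.
Length 4: A..D: k=1: 0+2144+67·62·8=35376; k=2: 8308+1152+67·2·8=10532; k=3: 17956+0+67·72·8=56548 → min 10532 | B..E: k=2: 0+2288+62·2·71=11092; k=3: 8928+40896+62·72·71=366768; k=4: 2144+0+62·8·71=37360 → min 11092 | C..F: k=3: 0+86944+2·72·76=97888; k=4: 1152+43168+2·8·76=45536; k=5: 2288+0+2·71·76=13080 → min 13080.
Length 5: A..E: k=1: 0+11092+67·62·71=306026; k=2: 8308+2288+67·2·71=20110; k=3: 17956+40896+67·72·71=401356; k=4: 10532+0+67·8·71=48588 → min 20110 | B..F: k=2: 0+13080+62·2·76=22504; k=3: 8928+86944+62·72·76=435136; k=4: 2144+43168+62·8·76=83008; k=5: 11092+0+62·71·76=345644 → min 22504.
Length 6: A..F: k=1: 0+22504+67·62·76=338208; k=2: 8308+13080+67·2·76=31572; k=3: 17956+86944+67·72·76=471524; k=4: 10532+43168+67·8·76=94436; k=5: 20110+0+67·71·76=381642 → min 31572.
Optimal order: ((AB)(((CD)E)F)) with cost 31572.

31572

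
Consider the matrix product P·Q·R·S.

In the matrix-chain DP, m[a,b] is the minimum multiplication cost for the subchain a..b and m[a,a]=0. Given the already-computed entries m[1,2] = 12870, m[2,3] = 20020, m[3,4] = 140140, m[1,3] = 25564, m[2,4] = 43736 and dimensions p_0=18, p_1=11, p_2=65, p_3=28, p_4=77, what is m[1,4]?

m[1,4] = min over k∈[1,3] of m[1,k]+m[k+1,4]+p_{0}·p_k·p_{4}.
k=1: 0 + 43736 + 18·11·77 = 58982; k=2: 12870 + 140140 + 18·65·77 = 243100; k=3: 25564 + 0 + 18·28·77 = 64372.
Minimum: 58982 at k=1.

58982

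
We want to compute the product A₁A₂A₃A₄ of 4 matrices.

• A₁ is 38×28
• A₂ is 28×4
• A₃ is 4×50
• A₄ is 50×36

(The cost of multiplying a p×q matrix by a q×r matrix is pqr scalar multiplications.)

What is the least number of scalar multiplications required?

Adjacent pairs: A₁A₂ = 38·28·4 = 4256; A₂A₃ = 28·4·50 = 5600; A₃A₄ = 4·50·36 = 7200.
Length 3: A₁..A₃: k=1: 0+5600+38·28·50=58800; k=2: 4256+0+38·4·50=11856 → min 11856 | A₂..A₄: k=2: 0+7200+28·4·36=11232; k=3: 5600+0+28·50·36=56000 → min 11232.
Length 4: A₁..A₄: k=1: 0+11232+38·28·36=49536; k=2: 4256+7200+38·4·36=16928; k=3: 11856+0+38·50·36=80256 → min 16928.
Optimal order: ((A₁A₂)(A₃A₄)) with cost 16928.

16928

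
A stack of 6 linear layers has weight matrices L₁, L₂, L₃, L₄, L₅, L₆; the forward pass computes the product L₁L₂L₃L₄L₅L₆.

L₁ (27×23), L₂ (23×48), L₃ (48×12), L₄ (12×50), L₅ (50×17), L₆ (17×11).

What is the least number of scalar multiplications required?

35559

Adjacent pairs: L₁L₂ = 27·23·48 = 29808; L₂L₃ = 23·48·12 = 13248; L₃L₄ = 48·12·50 = 28800; L₄L₅ = 12·50·17 = 10200; L₅L₆ = 50·17·11 = 9350.
Length 3: L₁..L₃: k=1: 0+13248+27·23·12=20700; k=2: 29808+0+27·48·12=45360 → min 20700 | L₂..L₄: k=2: 0+28800+23·48·50=84000; k=3: 13248+0+23·12·50=27048 → min 27048 | L₃..L₅: k=3: 0+10200+48·12·17=19992; k=4: 28800+0+48·50·17=69600 → min 19992 | L₄..L₆: k=4: 0+9350+12·50·11=15950; k=5: 10200+0+12·17·11=12444 → min 12444.
Length 4: L₁..L₄: k=1: 0+27048+27·23·50=58098; k=2: 29808+28800+27·48·50=123408; k=3: 20700+0+27·12·50=36900 → min 36900 | L₂..L₅: k=2: 0+19992+23·48·17=38760; k=3: 13248+10200+23·12·17=28140; k=4: 27048+0+23·50·17=46598 → min 28140 | L₃..L₆: k=3: 0+12444+48·12·11=18780; k=4: 28800+9350+48·50·11=64550; k=5: 19992+0+48·17·11=28968 → min 18780.
Length 5: L₁..L₅: k=1: 0+28140+27·23·17=38697; k=2: 29808+19992+27·48·17=71832; k=3: 20700+10200+27·12·17=36408; k=4: 36900+0+27·50·17=59850 → min 36408 | L₂..L₆: k=2: 0+18780+23·48·11=30924; k=3: 13248+12444+23·12·11=28728; k=4: 27048+9350+23·50·11=49048; k=5: 28140+0+23·17·11=32441 → min 28728.
Length 6: L₁..L₆: k=1: 0+28728+27·23·11=35559; k=2: 29808+18780+27·48·11=62844; k=3: 20700+12444+27·12·11=36708; k=4: 36900+9350+27·50·11=61100; k=5: 36408+0+27·17·11=41457 → min 35559.
Optimal order: (L₁((L₂L₃)((L₄L₅)L₆))) with cost 35559.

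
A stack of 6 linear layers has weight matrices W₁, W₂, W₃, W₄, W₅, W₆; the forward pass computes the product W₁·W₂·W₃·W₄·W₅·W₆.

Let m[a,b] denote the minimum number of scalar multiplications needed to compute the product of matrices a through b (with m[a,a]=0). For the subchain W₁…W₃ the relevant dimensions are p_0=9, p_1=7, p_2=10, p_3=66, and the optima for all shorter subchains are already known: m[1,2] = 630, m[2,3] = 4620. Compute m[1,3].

m[1,3] = min over k∈[1,2] of m[1,k]+m[k+1,3]+p_{0}·p_k·p_{3}.
k=1: 0 + 4620 + 9·7·66 = 8778; k=2: 630 + 0 + 9·10·66 = 6570.
Minimum: 6570 at k=2.

6570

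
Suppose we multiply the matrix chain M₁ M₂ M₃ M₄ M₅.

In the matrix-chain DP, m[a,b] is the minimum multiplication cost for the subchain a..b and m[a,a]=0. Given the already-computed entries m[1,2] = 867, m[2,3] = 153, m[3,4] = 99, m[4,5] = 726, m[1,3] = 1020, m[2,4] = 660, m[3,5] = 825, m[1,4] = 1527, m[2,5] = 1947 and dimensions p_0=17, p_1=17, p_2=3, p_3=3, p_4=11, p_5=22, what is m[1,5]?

m[1,5] = min over k∈[1,4] of m[1,k]+m[k+1,5]+p_{0}·p_k·p_{5}.
k=1: 0 + 1947 + 17·17·22 = 8305; k=2: 867 + 825 + 17·3·22 = 2814; k=3: 1020 + 726 + 17·3·22 = 2868; k=4: 1527 + 0 + 17·11·22 = 5641.
Minimum: 2814 at k=2.

2814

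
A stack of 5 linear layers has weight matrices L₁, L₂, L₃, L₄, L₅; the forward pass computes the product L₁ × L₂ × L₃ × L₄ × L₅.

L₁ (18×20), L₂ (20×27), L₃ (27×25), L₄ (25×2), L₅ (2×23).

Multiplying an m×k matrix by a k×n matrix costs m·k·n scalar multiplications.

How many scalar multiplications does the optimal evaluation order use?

Adjacent pairs: L₁L₂ = 18·20·27 = 9720; L₂L₃ = 20·27·25 = 13500; L₃L₄ = 27·25·2 = 1350; L₄L₅ = 25·2·23 = 1150.
Length 3: L₁..L₃: k=1: 0+13500+18·20·25=22500; k=2: 9720+0+18·27·25=21870 → min 21870 | L₂..L₄: k=2: 0+1350+20·27·2=2430; k=3: 13500+0+20·25·2=14500 → min 2430 | L₃..L₅: k=3: 0+1150+27·25·23=16675; k=4: 1350+0+27·2·23=2592 → min 2592.
Length 4: L₁..L₄: k=1: 0+2430+18·20·2=3150; k=2: 9720+1350+18·27·2=12042; k=3: 21870+0+18·25·2=22770 → min 3150 | L₂..L₅: k=2: 0+2592+20·27·23=15012; k=3: 13500+1150+20·25·23=26150; k=4: 2430+0+20·2·23=3350 → min 3350.
Length 5: L₁..L₅: k=1: 0+3350+18·20·23=11630; k=2: 9720+2592+18·27·23=23490; k=3: 21870+1150+18·25·23=33370; k=4: 3150+0+18·2·23=3978 → min 3978.
Optimal order: ((L₁ × (L₂ × (L₃ × L₄))) × L₅) with cost 3978.

3978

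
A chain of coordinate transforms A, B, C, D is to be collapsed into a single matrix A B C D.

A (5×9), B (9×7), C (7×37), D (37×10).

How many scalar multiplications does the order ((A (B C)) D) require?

(B C): 9×7 by 7×37 → 9×37, cost 9·7·37 = 2331
(A (B C)): 5×9 by 9×37 → 5×37, cost 5·9·37 = 1665; cumulative 3996
((A (B C)) D): 5×37 by 37×10 → 5×10, cost 5·37·10 = 1850; cumulative 5846
Total: 5846 scalar multiplications.

5846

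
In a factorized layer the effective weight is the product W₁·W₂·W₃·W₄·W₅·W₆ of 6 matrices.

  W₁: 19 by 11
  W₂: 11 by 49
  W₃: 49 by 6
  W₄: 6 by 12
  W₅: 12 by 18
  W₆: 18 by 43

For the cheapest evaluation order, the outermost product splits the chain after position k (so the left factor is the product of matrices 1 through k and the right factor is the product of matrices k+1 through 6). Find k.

3

Adjacent pairs: W₁W₂ = 19·11·49 = 10241; W₂W₃ = 11·49·6 = 3234; W₃W₄ = 49·6·12 = 3528; W₄W₅ = 6·12·18 = 1296; W₅W₆ = 12·18·43 = 9288.
Length 3: W₁..W₃: k=1: 0+3234+19·11·6=4488; k=2: 10241+0+19·49·6=15827 → min 4488 | W₂..W₄: k=2: 0+3528+11·49·12=9996; k=3: 3234+0+11·6·12=4026 → min 4026 | W₃..W₅: k=3: 0+1296+49·6·18=6588; k=4: 3528+0+49·12·18=14112 → min 6588 | W₄..W₆: k=4: 0+9288+6·12·43=12384; k=5: 1296+0+6·18·43=5940 → min 5940.
Length 4: W₁..W₄: k=1: 0+4026+19·11·12=6534; k=2: 10241+3528+19·49·12=24941; k=3: 4488+0+19·6·12=5856 → min 5856 | W₂..W₅: k=2: 0+6588+11·49·18=16290; k=3: 3234+1296+11·6·18=5718; k=4: 4026+0+11·12·18=6402 → min 5718 | W₃..W₆: k=3: 0+5940+49·6·43=18582; k=4: 3528+9288+49·12·43=38100; k=5: 6588+0+49·18·43=44514 → min 18582.
Length 5: W₁..W₅: k=1: 0+5718+19·11·18=9480; k=2: 10241+6588+19·49·18=33587; k=3: 4488+1296+19·6·18=7836; k=4: 5856+0+19·12·18=9960 → min 7836 | W₂..W₆: k=2: 0+18582+11·49·43=41759; k=3: 3234+5940+11·6·43=12012; k=4: 4026+9288+11·12·43=18990; k=5: 5718+0+11·18·43=14232 → min 12012.
Top-level splits: k=1: (W₁..W₁)·(W₂..W₆) → 0+12012+19·11·43 = 20999; k=2: (W₁..W₂)·(W₃..W₆) → 10241+18582+19·49·43 = 68856; k=3: (W₁..W₃)·(W₄..W₆) → 4488+5940+19·6·43 = 15330; k=4: (W₁..W₄)·(W₅..W₆) → 5856+9288+19·12·43 = 24948; k=5: (W₁..W₅)·(W₆..W₆) → 7836+0+19·18·43 = 22542.
Best split is after W₃, i.e. k = 3.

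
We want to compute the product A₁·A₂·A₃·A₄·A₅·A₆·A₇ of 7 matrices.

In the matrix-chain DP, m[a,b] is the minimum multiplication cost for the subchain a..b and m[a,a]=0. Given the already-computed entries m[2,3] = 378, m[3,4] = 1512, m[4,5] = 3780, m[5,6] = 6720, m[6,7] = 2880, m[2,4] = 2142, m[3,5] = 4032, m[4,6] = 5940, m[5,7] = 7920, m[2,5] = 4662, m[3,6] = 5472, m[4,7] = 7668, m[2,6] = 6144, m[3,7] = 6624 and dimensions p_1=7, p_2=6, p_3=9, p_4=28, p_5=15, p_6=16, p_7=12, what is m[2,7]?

7128

m[2,7] = min over k∈[2,6] of m[2,k]+m[k+1,7]+p_{1}·p_k·p_{7}.
k=2: 0 + 6624 + 7·6·12 = 7128; k=3: 378 + 7668 + 7·9·12 = 8802; k=4: 2142 + 7920 + 7·28·12 = 12414; k=5: 4662 + 2880 + 7·15·12 = 8802; k=6: 6144 + 0 + 7·16·12 = 7488.
Minimum: 7128 at k=2.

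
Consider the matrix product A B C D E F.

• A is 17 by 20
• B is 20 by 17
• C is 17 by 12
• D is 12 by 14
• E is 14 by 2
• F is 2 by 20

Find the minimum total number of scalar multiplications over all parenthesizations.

2784

Adjacent pairs: AB = 17·20·17 = 5780; BC = 20·17·12 = 4080; CD = 17·12·14 = 2856; DE = 12·14·2 = 336; EF = 14·2·20 = 560.
Length 3: A..C: k=1: 0+4080+17·20·12=8160; k=2: 5780+0+17·17·12=9248 → min 8160 | B..D: k=2: 0+2856+20·17·14=7616; k=3: 4080+0+20·12·14=7440 → min 7440 | C..E: k=3: 0+336+17·12·2=744; k=4: 2856+0+17·14·2=3332 → min 744 | D..F: k=4: 0+560+12·14·20=3920; k=5: 336+0+12·2·20=816 → min 816.
Length 4: A..D: k=1: 0+7440+17·20·14=12200; k=2: 5780+2856+17·17·14=12682; k=3: 8160+0+17·12·14=11016 → min 11016 | B..E: k=2: 0+744+20·17·2=1424; k=3: 4080+336+20·12·2=4896; k=4: 7440+0+20·14·2=8000 → min 1424 | C..F: k=3: 0+816+17·12·20=4896; k=4: 2856+560+17·14·20=8176; k=5: 744+0+17·2·20=1424 → min 1424.
Length 5: A..E: k=1: 0+1424+17·20·2=2104; k=2: 5780+744+17·17·2=7102; k=3: 8160+336+17·12·2=8904; k=4: 11016+0+17·14·2=11492 → min 2104 | B..F: k=2: 0+1424+20·17·20=8224; k=3: 4080+816+20·12·20=9696; k=4: 7440+560+20·14·20=13600; k=5: 1424+0+20·2·20=2224 → min 2224.
Length 6: A..F: k=1: 0+2224+17·20·20=9024; k=2: 5780+1424+17·17·20=12984; k=3: 8160+816+17·12·20=13056; k=4: 11016+560+17·14·20=16336; k=5: 2104+0+17·2·20=2784 → min 2784.
Optimal order: ((A (B (C (D E)))) F) with cost 2784.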